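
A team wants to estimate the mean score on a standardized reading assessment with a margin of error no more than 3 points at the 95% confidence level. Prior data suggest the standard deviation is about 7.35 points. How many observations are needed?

24

For a mean, the margin of error is E = z·σ/√n, so n = (zσ/E)².
At 95% confidence, z = 1.960.
n = (1.960 × 7.35 / 3)² = 23.06
Round up: n = 24.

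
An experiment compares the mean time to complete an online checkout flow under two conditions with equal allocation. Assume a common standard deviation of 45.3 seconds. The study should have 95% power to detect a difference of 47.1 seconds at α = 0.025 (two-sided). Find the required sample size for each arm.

For two equal groups, n per group = 2·((z_{α/2} + z_β)·σ/δ)².
z_{α/2} = 2.241; z_β = 1.645 (power 95%).
n = 2 × (3.886 × 45.3 / 47.1)² = 2 × 13.97 = 27.94
Round up: n = 28 per group.

28 per group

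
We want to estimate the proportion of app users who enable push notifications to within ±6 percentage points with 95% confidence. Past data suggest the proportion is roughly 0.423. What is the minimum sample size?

For a proportion with margin E = 0.06 at 95% confidence, z = 1.960.
n = p̂(1−p̂)(z/E)² = 0.423 × 0.577 × (1.960/0.06)² = 260.45
Round up: n = 261.

261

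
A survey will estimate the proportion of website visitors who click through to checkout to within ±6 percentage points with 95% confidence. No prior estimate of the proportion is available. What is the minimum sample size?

267

For a proportion with margin E = 0.06 at 95% confidence, z = 1.960.
With no prior estimate, use p = 0.5, which maximizes p(1−p) at 0.25.
n = 0.25 × (z/E)² = 0.25 × (1.960/0.06)² = 266.78
Round up: n = 267.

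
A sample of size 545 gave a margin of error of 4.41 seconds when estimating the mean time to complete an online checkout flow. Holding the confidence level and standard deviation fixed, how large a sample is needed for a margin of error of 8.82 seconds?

137

Margin of error scales as 1/√n, so n₂ = n₁·(E₁/E₂)².
n₂ = 545 × (4.41/8.82)² = 545 × 0.25 = 136.25
Round up: n₂ = 137.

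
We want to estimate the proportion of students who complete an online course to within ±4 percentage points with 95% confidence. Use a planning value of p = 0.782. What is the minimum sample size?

For a proportion with margin E = 0.04 at 95% confidence, z = 1.960.
n = p̂(1−p̂)(z/E)² = 0.782 × 0.218 × (1.960/0.04)² = 409.31
Round up: n = 410.

n = 410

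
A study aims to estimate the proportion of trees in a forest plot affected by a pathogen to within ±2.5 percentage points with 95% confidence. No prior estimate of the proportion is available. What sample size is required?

For a proportion with margin E = 0.025 at 95% confidence, z = 1.960.
With no prior estimate, use p = 0.5, which maximizes p(1−p) at 0.25.
n = 0.25 × (z/E)² = 0.25 × (1.960/0.025)² = 1536.64
Round up: n = 1537.

1537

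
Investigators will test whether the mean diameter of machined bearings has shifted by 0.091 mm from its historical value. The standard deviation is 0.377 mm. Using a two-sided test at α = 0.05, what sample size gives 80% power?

135

For a one-sample z-test, n = ((z_{α/2} + z_β)·σ/δ)².
z_{α/2} = 1.960 (two-sided α = 0.05); z_β = 0.842 (power 80% → β = 0.2).
n = (2.802 × 0.377 / 0.091)² = 134.75
Round up: n = 135.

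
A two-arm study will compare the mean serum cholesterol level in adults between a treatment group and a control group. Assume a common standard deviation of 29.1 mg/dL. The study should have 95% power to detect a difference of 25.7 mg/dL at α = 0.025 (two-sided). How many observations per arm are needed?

For two equal groups, n per group = 2·((z_{α/2} + z_β)·σ/δ)².
z_{α/2} = 2.241; z_β = 1.645 (power 95%).
n = 2 × (3.886 × 29.1 / 25.7)² = 2 × 19.36 = 38.72
Round up: n = 39 per group.

39 per group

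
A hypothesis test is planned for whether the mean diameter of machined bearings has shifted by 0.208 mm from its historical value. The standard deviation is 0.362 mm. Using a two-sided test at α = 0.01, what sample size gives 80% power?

For a one-sample z-test, n = ((z_{α/2} + z_β)·σ/δ)².
z_{α/2} = 2.576 (two-sided α = 0.01); z_β = 0.842 (power 80% → β = 0.2).
n = (3.418 × 0.362 / 0.208)² = 35.39
Round up: n = 36.

n = 36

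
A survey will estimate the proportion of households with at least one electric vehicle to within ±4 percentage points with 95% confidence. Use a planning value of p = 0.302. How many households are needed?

For a proportion with margin E = 0.04 at 95% confidence, z = 1.960.
n = p̂(1−p̂)(z/E)² = 0.302 × 0.698 × (1.960/0.04)² = 506.12
Round up: n = 507.

n = 507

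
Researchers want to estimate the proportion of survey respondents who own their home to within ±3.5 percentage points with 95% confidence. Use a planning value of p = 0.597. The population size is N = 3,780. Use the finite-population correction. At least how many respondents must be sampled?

630

For a proportion with margin E = 0.035 at 95% confidence, z = 1.960.
n = p̂(1−p̂)(z/E)² = 0.597 × 0.403 × (1.960/0.035)² = 754.49 — call this n₀.
Finite-population correction with N = 3,780: n = n₀ / (1 + (n₀−1)/N) = 754.49 / 1.199 = 629.27
Round up: n = 630.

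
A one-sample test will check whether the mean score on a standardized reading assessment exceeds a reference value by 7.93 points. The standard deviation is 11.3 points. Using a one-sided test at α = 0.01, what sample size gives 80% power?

For a one-sample z-test, n = ((z_α + z_β)·σ/δ)².
z_α = 2.326 (one-sided α = 0.01); z_β = 0.842 (power 80% → β = 0.2).
n = (3.168 × 11.3 / 7.93)² = 20.38
Round up: n = 21.

21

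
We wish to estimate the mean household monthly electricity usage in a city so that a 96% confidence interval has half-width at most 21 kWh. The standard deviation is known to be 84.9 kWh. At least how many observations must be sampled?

69

For a mean, the margin of error is E = z·σ/√n, so n = (zσ/E)².
At 96% confidence, z = 2.054.
n = (2.054 × 84.9 / 21)² = 68.96
Round up: n = 69.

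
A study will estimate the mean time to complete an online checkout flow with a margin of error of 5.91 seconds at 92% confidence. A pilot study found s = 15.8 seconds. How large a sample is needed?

22

For a mean, the margin of error is E = z·σ/√n, so n = (zσ/E)².
At 92% confidence, z = 1.751.
n = (1.751 × 15.8 / 5.91)² = 21.91
Round up: n = 22.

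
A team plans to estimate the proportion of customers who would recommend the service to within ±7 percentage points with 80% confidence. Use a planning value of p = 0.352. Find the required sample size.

For a proportion with margin E = 0.07 at 80% confidence, z = 1.282.
n = p̂(1−p̂)(z/E)² = 0.352 × 0.648 × (1.282/0.07)² = 76.51
Round up: n = 77.

77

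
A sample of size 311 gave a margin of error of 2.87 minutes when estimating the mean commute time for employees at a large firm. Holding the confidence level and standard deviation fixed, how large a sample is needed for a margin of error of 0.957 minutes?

Margin of error scales as 1/√n, so n₂ = n₁·(E₁/E₂)².
n₂ = 311 × (2.87/0.957)² = 311 × 8.994 = 2797.13
Round up: n₂ = 2798.

2798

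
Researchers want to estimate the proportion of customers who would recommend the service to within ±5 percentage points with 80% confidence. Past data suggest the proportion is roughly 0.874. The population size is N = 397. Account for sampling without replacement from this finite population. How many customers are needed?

For a proportion with margin E = 0.05 at 80% confidence, z = 1.282.
n = p̂(1−p̂)(z/E)² = 0.874 × 0.126 × (1.282/0.05)² = 72.40 — call this n₀.
Finite-population correction with N = 397: n = n₀ / (1 + (n₀−1)/N) = 72.40 / 1.18 = 61.36
Round up: n = 62.

n = 62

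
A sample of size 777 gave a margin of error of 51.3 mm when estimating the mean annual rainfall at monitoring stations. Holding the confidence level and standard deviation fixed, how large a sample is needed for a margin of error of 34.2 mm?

Margin of error scales as 1/√n, so n₂ = n₁·(E₁/E₂)².
n₂ = 777 × (51.3/34.2)² = 777 × 2.25 = 1748.25
Round up: n₂ = 1749.

1749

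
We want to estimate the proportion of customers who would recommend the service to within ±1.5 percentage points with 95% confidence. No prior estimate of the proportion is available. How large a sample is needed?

For a proportion with margin E = 0.015 at 95% confidence, z = 1.960.
With no prior estimate, use p = 0.5, which maximizes p(1−p) at 0.25.
n = 0.25 × (z/E)² = 0.25 × (1.960/0.015)² = 4268.44
Round up: n = 4269.

4269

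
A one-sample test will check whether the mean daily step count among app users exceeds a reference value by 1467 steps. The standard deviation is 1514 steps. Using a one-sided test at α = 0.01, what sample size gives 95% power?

17

For a one-sample z-test, n = ((z_α + z_β)·σ/δ)².
z_α = 2.326 (one-sided α = 0.01); z_β = 1.645 (power 95% → β = 0.05).
n = (3.971 × 1514 / 1467)² = 16.80
Round up: n = 17.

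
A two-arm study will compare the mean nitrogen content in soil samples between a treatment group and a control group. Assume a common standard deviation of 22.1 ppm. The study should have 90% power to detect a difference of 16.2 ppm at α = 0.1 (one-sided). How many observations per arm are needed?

For two equal groups, n per group = 2·((z_α + z_β)·σ/δ)².
z_α = 1.282; z_β = 1.282 (power 90%).
n = 2 × (2.564 × 22.1 / 16.2)² = 2 × 12.23 = 24.46
Round up: n = 25 per group.

25 per group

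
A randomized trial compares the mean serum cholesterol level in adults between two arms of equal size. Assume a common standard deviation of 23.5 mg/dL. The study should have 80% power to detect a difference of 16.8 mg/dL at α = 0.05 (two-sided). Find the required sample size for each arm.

31 per group

For two equal groups, n per group = 2·((z_{α/2} + z_β)·σ/δ)².
z_{α/2} = 1.960; z_β = 0.842 (power 80%).
n = 2 × (2.802 × 23.5 / 16.8)² = 2 × 15.36 = 30.72
Round up: n = 31 per group.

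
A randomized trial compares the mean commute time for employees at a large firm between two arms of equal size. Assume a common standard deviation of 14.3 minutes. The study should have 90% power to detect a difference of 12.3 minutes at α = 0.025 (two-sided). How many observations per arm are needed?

For two equal groups, n per group = 2·((z_{α/2} + z_β)·σ/δ)².
z_{α/2} = 2.241; z_β = 1.282 (power 90%).
n = 2 × (3.523 × 14.3 / 12.3)² = 2 × 16.78 = 33.56
Round up: n = 34 per group.

34 per group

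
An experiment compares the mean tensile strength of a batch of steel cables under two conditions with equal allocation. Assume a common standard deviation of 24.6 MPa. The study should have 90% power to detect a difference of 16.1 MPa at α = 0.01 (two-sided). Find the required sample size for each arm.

70 per group

For two equal groups, n per group = 2·((z_{α/2} + z_β)·σ/δ)².
z_{α/2} = 2.576; z_β = 1.282 (power 90%).
n = 2 × (3.858 × 24.6 / 16.1)² = 2 × 34.75 = 69.50
Round up: n = 70 per group.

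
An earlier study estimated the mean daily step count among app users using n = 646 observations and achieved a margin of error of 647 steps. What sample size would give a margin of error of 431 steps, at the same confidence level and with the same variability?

Margin of error scales as 1/√n, so n₂ = n₁·(E₁/E₂)².
n₂ = 646 × (647/431)² = 646 × 2.253 = 1455.44
Round up: n₂ = 1456.

n = 1456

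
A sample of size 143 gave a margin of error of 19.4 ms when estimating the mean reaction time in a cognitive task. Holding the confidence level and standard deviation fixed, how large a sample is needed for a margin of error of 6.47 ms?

Margin of error scales as 1/√n, so n₂ = n₁·(E₁/E₂)².
n₂ = 143 × (19.4/6.47)² = 143 × 8.991 = 1285.71
Round up: n₂ = 1286.

n = 1286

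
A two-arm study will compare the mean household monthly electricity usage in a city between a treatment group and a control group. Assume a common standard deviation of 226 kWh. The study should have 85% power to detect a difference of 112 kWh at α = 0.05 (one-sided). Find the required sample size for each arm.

59 per group

For two equal groups, n per group = 2·((z_α + z_β)·σ/δ)².
z_α = 1.645; z_β = 1.036 (power 85%).
n = 2 × (2.681 × 226 / 112)² = 2 × 29.27 = 58.54
Round up: n = 59 per group.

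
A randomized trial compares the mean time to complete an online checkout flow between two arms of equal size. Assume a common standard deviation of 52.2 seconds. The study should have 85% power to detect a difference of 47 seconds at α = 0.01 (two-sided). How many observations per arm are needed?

For two equal groups, n per group = 2·((z_{α/2} + z_β)·σ/δ)².
z_{α/2} = 2.576; z_β = 1.036 (power 85%).
n = 2 × (3.612 × 52.2 / 47)² = 2 × 16.09 = 32.18
Round up: n = 33 per group.

33 per group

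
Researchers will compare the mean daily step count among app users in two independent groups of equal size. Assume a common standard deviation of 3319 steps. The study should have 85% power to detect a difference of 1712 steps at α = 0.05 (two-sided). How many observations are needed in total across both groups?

136 total

For two equal groups, n per group = 2·((z_{α/2} + z_β)·σ/δ)².
z_{α/2} = 1.960; z_β = 1.036 (power 85%).
n = 2 × (2.996 × 3319 / 1712)² = 2 × 33.74 = 67.48
Round up: n = 68 per group.
Total across both groups: 2 × 68 = 136.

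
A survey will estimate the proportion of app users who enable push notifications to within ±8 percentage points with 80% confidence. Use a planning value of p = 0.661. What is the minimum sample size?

For a proportion with margin E = 0.08 at 80% confidence, z = 1.282.
n = p̂(1−p̂)(z/E)² = 0.661 × 0.339 × (1.282/0.08)² = 57.54
Round up: n = 58.

58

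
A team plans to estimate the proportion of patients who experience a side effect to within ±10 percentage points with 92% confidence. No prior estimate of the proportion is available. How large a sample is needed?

77

For a proportion with margin E = 0.1 at 92% confidence, z = 1.751.
With no prior estimate, use p = 0.5, which maximizes p(1−p) at 0.25.
n = 0.25 × (z/E)² = 0.25 × (1.751/0.1)² = 76.65
Round up: n = 77.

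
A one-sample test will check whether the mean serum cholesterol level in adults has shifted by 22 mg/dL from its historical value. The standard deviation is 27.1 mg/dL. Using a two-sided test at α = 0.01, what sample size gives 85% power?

For a one-sample z-test, n = ((z_{α/2} + z_β)·σ/δ)².
z_{α/2} = 2.576 (two-sided α = 0.01); z_β = 1.036 (power 85% → β = 0.15).
n = (3.612 × 27.1 / 22)² = 19.80
Round up: n = 20.

n = 20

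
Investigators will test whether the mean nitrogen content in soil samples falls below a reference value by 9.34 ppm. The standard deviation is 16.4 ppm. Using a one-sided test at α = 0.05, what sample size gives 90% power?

For a one-sample z-test, n = ((z_α + z_β)·σ/δ)².
z_α = 1.645 (one-sided α = 0.05); z_β = 1.282 (power 90% → β = 0.1).
n = (2.927 × 16.4 / 9.34)² = 26.41
Round up: n = 27.

27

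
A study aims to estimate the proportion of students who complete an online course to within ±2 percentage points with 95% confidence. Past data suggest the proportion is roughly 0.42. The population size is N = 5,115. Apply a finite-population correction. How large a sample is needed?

n = 1606

For a proportion with margin E = 0.02 at 95% confidence, z = 1.960.
n = p̂(1−p̂)(z/E)² = 0.42 × 0.58 × (1.960/0.02)² = 2339.53 — call this n₀.
Finite-population correction with N = 5,115: n = n₀ / (1 + (n₀−1)/N) = 2339.53 / 1.457 = 1605.72
Round up: n = 1606.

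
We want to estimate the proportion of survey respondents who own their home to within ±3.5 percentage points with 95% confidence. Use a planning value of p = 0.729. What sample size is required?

n = 620

For a proportion with margin E = 0.035 at 95% confidence, z = 1.960.
n = p̂(1−p̂)(z/E)² = 0.729 × 0.271 × (1.960/0.035)² = 619.55
Round up: n = 620.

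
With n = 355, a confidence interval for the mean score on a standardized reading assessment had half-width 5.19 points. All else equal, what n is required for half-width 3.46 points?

Margin of error scales as 1/√n, so n₂ = n₁·(E₁/E₂)².
n₂ = 355 × (5.19/3.46)² = 355 × 2.25 = 798.75
Round up: n₂ = 799.

n = 799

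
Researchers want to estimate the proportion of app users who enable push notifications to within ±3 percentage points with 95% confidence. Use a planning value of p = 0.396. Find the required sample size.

1021

For a proportion with margin E = 0.03 at 95% confidence, z = 1.960.
n = p̂(1−p̂)(z/E)² = 0.396 × 0.604 × (1.960/0.03)² = 1020.94
Round up: n = 1021.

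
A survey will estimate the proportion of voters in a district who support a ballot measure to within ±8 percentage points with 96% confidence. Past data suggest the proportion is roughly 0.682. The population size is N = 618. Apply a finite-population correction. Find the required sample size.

117

For a proportion with margin E = 0.08 at 96% confidence, z = 2.054.
n = p̂(1−p̂)(z/E)² = 0.682 × 0.318 × (2.054/0.08)² = 142.97 — call this n₀.
Finite-population correction with N = 618: n = n₀ / (1 + (n₀−1)/N) = 142.97 / 1.23 = 116.24
Round up: n = 117.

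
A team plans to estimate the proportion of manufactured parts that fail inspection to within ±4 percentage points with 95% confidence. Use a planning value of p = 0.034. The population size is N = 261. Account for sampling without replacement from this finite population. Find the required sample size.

n = 61

For a proportion with margin E = 0.04 at 95% confidence, z = 1.960.
n = p̂(1−p̂)(z/E)² = 0.034 × 0.966 × (1.960/0.04)² = 78.86 — call this n₀.
Finite-population correction with N = 261: n = n₀ / (1 + (n₀−1)/N) = 78.86 / 1.298 = 60.76
Round up: n = 61.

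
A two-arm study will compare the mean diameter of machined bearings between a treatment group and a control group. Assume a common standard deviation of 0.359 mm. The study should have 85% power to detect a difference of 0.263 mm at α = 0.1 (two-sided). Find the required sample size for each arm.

For two equal groups, n per group = 2·((z_{α/2} + z_β)·σ/δ)².
z_{α/2} = 1.645; z_β = 1.036 (power 85%).
n = 2 × (2.681 × 0.359 / 0.263)² = 2 × 13.39 = 26.78
Round up: n = 27 per group.

27 per group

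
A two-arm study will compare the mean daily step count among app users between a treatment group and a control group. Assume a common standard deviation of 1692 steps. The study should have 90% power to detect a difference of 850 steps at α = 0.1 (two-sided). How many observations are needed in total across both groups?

136 total

For two equal groups, n per group = 2·((z_{α/2} + z_β)·σ/δ)².
z_{α/2} = 1.645; z_β = 1.282 (power 90%).
n = 2 × (2.927 × 1692 / 850)² = 2 × 33.95 = 67.90
Round up: n = 68 per group.
Total across both groups: 2 × 68 = 136.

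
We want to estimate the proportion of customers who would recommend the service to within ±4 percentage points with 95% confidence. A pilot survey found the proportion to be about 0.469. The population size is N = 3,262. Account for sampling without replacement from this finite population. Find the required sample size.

506

For a proportion with margin E = 0.04 at 95% confidence, z = 1.960.
n = p̂(1−p̂)(z/E)² = 0.469 × 0.531 × (1.960/0.04)² = 597.94 — call this n₀.
Finite-population correction with N = 3,262: n = n₀ / (1 + (n₀−1)/N) = 597.94 / 1.183 = 505.44
Round up: n = 506.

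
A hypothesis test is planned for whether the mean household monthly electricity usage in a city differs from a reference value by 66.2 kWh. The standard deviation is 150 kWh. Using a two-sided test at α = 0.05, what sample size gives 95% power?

For a one-sample z-test, n = ((z_{α/2} + z_β)·σ/δ)².
z_{α/2} = 1.960 (two-sided α = 0.05); z_β = 1.645 (power 95% → β = 0.05).
n = (3.605 × 150 / 66.2)² = 66.72
Round up: n = 67.

n = 67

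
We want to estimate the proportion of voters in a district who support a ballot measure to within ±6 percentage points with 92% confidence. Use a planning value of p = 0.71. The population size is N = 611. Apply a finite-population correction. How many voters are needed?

137

For a proportion with margin E = 0.06 at 92% confidence, z = 1.751.
n = p̂(1−p̂)(z/E)² = 0.71 × 0.29 × (1.751/0.06)² = 175.36 — call this n₀.
Finite-population correction with N = 611: n = n₀ / (1 + (n₀−1)/N) = 175.36 / 1.285 = 136.47
Round up: n = 137.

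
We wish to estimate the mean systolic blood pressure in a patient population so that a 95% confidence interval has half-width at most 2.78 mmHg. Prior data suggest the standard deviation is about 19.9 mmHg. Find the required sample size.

n = 197

For a mean, the margin of error is E = z·σ/√n, so n = (zσ/E)².
At 95% confidence, z = 1.960.
n = (1.960 × 19.9 / 2.78)² = 196.85
Round up: n = 197.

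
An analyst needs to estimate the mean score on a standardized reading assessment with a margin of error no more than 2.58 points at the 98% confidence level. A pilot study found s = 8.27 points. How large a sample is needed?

For a mean, the margin of error is E = z·σ/√n, so n = (zσ/E)².
At 98% confidence, z = 2.326.
n = (2.326 × 8.27 / 2.58)² = 55.59
Round up: n = 56.

n = 56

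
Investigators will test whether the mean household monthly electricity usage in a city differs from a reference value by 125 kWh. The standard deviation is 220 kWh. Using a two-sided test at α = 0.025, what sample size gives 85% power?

34

For a one-sample z-test, n = ((z_{α/2} + z_β)·σ/δ)².
z_{α/2} = 2.241 (two-sided α = 0.025); z_β = 1.036 (power 85% → β = 0.15).
n = (3.277 × 220 / 125)² = 33.26
Round up: n = 34.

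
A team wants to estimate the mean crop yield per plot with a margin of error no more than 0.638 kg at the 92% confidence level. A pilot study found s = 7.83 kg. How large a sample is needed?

462

For a mean, the margin of error is E = z·σ/√n, so n = (zσ/E)².
At 92% confidence, z = 1.751.
n = (1.751 × 7.83 / 0.638)² = 461.80
Round up: n = 462.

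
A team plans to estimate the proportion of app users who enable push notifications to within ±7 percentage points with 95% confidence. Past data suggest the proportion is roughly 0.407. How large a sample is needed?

190

For a proportion with margin E = 0.07 at 95% confidence, z = 1.960.
n = p̂(1−p̂)(z/E)² = 0.407 × 0.593 × (1.960/0.07)² = 189.22
Round up: n = 190.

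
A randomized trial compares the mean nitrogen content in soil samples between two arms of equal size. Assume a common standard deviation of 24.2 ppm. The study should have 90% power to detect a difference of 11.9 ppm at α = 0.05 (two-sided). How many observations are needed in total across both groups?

174 total

For two equal groups, n per group = 2·((z_{α/2} + z_β)·σ/δ)².
z_{α/2} = 1.960; z_β = 1.282 (power 90%).
n = 2 × (3.242 × 24.2 / 11.9)² = 2 × 43.47 = 86.94
Round up: n = 87 per group.
Total across both groups: 2 × 87 = 174.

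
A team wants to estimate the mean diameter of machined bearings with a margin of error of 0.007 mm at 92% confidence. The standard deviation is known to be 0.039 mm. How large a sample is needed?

For a mean, the margin of error is E = z·σ/√n, so n = (zσ/E)².
At 92% confidence, z = 1.751.
n = (1.751 × 0.039 / 0.007)² = 95.17
Round up: n = 96.

n = 96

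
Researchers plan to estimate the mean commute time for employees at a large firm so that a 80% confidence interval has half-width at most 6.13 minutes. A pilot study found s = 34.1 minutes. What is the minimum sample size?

51

For a mean, the margin of error is E = z·σ/√n, so n = (zσ/E)².
At 80% confidence, z = 1.282.
n = (1.282 × 34.1 / 6.13)² = 50.86
Round up: n = 51.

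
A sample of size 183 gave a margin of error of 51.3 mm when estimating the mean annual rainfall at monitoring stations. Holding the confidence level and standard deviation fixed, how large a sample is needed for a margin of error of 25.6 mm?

Margin of error scales as 1/√n, so n₂ = n₁·(E₁/E₂)².
n₂ = 183 × (51.3/25.6)² = 183 × 4.016 = 734.93
Round up: n₂ = 735.

735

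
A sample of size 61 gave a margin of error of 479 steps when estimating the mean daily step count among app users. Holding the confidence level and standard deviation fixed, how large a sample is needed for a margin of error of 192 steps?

Margin of error scales as 1/√n, so n₂ = n₁·(E₁/E₂)².
n₂ = 61 × (479/192)² = 61 × 6.224 = 379.66
Round up: n₂ = 380.

380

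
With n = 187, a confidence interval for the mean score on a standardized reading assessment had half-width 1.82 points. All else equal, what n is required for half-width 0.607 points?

Margin of error scales as 1/√n, so n₂ = n₁·(E₁/E₂)².
n₂ = 187 × (1.82/0.607)² = 187 × 8.99 = 1681.13
Round up: n₂ = 1682.

n = 1682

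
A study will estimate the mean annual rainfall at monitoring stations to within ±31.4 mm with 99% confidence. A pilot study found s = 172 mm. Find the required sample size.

For a mean, the margin of error is E = z·σ/√n, so n = (zσ/E)².
At 99% confidence, z = 2.576.
n = (2.576 × 172 / 31.4)² = 199.11
Round up: n = 200.

200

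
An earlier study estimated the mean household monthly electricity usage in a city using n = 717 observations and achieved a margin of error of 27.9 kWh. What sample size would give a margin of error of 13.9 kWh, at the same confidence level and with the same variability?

Margin of error scales as 1/√n, so n₂ = n₁·(E₁/E₂)².
n₂ = 717 × (27.9/13.9)² = 717 × 4.029 = 2888.79
Round up: n₂ = 2889.

2889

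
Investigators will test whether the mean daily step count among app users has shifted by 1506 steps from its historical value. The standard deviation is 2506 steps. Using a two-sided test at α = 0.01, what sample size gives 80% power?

33

For a one-sample z-test, n = ((z_{α/2} + z_β)·σ/δ)².
z_{α/2} = 2.576 (two-sided α = 0.01); z_β = 0.842 (power 80% → β = 0.2).
n = (3.418 × 2506 / 1506)² = 32.35
Round up: n = 33.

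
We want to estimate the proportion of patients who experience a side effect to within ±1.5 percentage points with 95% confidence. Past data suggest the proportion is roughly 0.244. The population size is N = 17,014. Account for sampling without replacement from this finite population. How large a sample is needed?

2658

For a proportion with margin E = 0.015 at 95% confidence, z = 1.960.
n = p̂(1−p̂)(z/E)² = 0.244 × 0.756 × (1.960/0.015)² = 3149.50 — call this n₀.
Finite-population correction with N = 17,014: n = n₀ / (1 + (n₀−1)/N) = 3149.50 / 1.185 = 2657.81
Round up: n = 2658.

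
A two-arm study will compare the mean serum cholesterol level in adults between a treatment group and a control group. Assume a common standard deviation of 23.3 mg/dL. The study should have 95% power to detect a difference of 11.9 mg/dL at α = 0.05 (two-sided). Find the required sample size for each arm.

For two equal groups, n per group = 2·((z_{α/2} + z_β)·σ/δ)².
z_{α/2} = 1.960; z_β = 1.645 (power 95%).
n = 2 × (3.605 × 23.3 / 11.9)² = 2 × 49.82 = 99.64
Round up: n = 100 per group.

100 per group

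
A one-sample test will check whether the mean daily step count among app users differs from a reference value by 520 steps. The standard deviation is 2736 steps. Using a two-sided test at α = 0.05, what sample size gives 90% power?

For a one-sample z-test, n = ((z_{α/2} + z_β)·σ/δ)².
z_{α/2} = 1.960 (two-sided α = 0.05); z_β = 1.282 (power 90% → β = 0.1).
n = (3.242 × 2736 / 520)² = 290.97
Round up: n = 291.

n = 291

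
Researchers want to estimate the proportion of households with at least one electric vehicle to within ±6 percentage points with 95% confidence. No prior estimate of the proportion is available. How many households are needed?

For a proportion with margin E = 0.06 at 95% confidence, z = 1.960.
With no prior estimate, use p = 0.5, which maximizes p(1−p) at 0.25.
n = 0.25 × (z/E)² = 0.25 × (1.960/0.06)² = 266.78
Round up: n = 267.

n = 267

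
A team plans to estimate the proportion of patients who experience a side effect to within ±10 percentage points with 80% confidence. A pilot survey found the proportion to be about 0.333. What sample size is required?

For a proportion with margin E = 0.1 at 80% confidence, z = 1.282.
n = p̂(1−p̂)(z/E)² = 0.333 × 0.667 × (1.282/0.1)² = 36.50
Round up: n = 37.

37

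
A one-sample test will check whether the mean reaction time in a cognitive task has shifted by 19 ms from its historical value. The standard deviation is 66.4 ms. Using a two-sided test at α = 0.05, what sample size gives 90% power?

For a one-sample z-test, n = ((z_{α/2} + z_β)·σ/δ)².
z_{α/2} = 1.960 (two-sided α = 0.05); z_β = 1.282 (power 90% → β = 0.1).
n = (3.242 × 66.4 / 19)² = 128.37
Round up: n = 129.

n = 129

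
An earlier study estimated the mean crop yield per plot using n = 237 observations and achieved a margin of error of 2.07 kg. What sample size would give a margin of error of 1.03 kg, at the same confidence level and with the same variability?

958

Margin of error scales as 1/√n, so n₂ = n₁·(E₁/E₂)².
n₂ = 237 × (2.07/1.03)² = 237 × 4.039 = 957.24
Round up: n₂ = 958.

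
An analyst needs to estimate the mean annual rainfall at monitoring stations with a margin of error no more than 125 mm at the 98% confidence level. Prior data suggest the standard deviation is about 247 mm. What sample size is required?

For a mean, the margin of error is E = z·σ/√n, so n = (zσ/E)².
At 98% confidence, z = 2.326.
n = (2.326 × 247 / 125)² = 21.12
Round up: n = 22.

22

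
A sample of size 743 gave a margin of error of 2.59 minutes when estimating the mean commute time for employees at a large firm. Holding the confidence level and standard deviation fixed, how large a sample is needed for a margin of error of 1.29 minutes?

Margin of error scales as 1/√n, so n₂ = n₁·(E₁/E₂)².
n₂ = 743 × (2.59/1.29)² = 743 × 4.031 = 2995.03
Round up: n₂ = 2996.

2996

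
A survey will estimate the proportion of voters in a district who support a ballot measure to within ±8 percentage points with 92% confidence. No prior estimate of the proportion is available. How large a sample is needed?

120

For a proportion with margin E = 0.08 at 92% confidence, z = 1.751.
With no prior estimate, use p = 0.5, which maximizes p(1−p) at 0.25.
n = 0.25 × (z/E)² = 0.25 × (1.751/0.08)² = 119.77
Round up: n = 120.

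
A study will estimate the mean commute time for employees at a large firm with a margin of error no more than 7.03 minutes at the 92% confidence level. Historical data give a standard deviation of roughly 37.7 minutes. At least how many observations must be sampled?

89

For a mean, the margin of error is E = z·σ/√n, so n = (zσ/E)².
At 92% confidence, z = 1.751.
n = (1.751 × 37.7 / 7.03)² = 88.17
Round up: n = 89.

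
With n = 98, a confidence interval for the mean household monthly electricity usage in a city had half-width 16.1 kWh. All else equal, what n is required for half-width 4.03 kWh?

1565

Margin of error scales as 1/√n, so n₂ = n₁·(E₁/E₂)².
n₂ = 98 × (16.1/4.03)² = 98 × 15.96 = 1564.08
Round up: n₂ = 1565.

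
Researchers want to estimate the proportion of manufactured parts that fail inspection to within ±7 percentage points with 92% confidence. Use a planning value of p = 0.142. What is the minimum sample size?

For a proportion with margin E = 0.07 at 92% confidence, z = 1.751.
n = p̂(1−p̂)(z/E)² = 0.142 × 0.858 × (1.751/0.07)² = 76.23
Round up: n = 77.

77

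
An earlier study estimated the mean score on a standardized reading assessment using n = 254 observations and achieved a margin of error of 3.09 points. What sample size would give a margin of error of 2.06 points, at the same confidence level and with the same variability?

n = 572

Margin of error scales as 1/√n, so n₂ = n₁·(E₁/E₂)².
n₂ = 254 × (3.09/2.06)² = 254 × 2.25 = 571.50
Round up: n₂ = 572.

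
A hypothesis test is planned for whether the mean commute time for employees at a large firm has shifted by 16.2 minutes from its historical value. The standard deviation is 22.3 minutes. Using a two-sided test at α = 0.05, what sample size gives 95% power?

For a one-sample z-test, n = ((z_{α/2} + z_β)·σ/δ)².
z_{α/2} = 1.960 (two-sided α = 0.05); z_β = 1.645 (power 95% → β = 0.05).
n = (3.605 × 22.3 / 16.2)² = 24.63
Round up: n = 25.

25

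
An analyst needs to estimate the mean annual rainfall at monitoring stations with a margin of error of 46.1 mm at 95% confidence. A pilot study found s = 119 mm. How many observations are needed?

26

For a mean, the margin of error is E = z·σ/√n, so n = (zσ/E)².
At 95% confidence, z = 1.960.
n = (1.960 × 119 / 46.1)² = 25.60
Round up: n = 26.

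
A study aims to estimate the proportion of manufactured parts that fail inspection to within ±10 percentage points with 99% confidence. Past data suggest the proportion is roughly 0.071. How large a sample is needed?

For a proportion with margin E = 0.1 at 99% confidence, z = 2.576.
n = p̂(1−p̂)(z/E)² = 0.071 × 0.929 × (2.576/0.1)² = 43.77
Round up: n = 44.

44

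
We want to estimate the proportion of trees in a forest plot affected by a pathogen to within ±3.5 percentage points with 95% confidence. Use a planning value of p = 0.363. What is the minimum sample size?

726

For a proportion with margin E = 0.035 at 95% confidence, z = 1.960.
n = p̂(1−p̂)(z/E)² = 0.363 × 0.637 × (1.960/0.035)² = 725.14
Round up: n = 726.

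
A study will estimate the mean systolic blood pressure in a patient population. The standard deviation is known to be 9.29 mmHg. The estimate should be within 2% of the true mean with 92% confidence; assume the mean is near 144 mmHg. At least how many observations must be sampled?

For a mean, the margin of error is E = z·σ/√n, so n = (zσ/E)².
At 92% confidence, z = 1.751.
E = 2% of 144 = 2.88 mmHg.
n = (1.751 × 9.29 / 2.88)² = 31.90
Round up: n = 32.

32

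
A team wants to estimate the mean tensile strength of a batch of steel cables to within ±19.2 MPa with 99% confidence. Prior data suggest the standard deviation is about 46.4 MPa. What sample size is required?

39

For a mean, the margin of error is E = z·σ/√n, so n = (zσ/E)².
At 99% confidence, z = 2.576.
n = (2.576 × 46.4 / 19.2)² = 38.75
Round up: n = 39.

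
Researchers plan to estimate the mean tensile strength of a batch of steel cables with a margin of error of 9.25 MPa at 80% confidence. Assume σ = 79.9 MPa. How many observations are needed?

For a mean, the margin of error is E = z·σ/√n, so n = (zσ/E)².
At 80% confidence, z = 1.282.
n = (1.282 × 79.9 / 9.25)² = 122.63
Round up: n = 123.

123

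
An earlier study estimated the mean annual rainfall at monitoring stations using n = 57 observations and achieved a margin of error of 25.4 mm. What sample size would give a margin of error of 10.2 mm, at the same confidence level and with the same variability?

354

Margin of error scales as 1/√n, so n₂ = n₁·(E₁/E₂)².
n₂ = 57 × (25.4/10.2)² = 57 × 6.201 = 353.46
Round up: n₂ = 354.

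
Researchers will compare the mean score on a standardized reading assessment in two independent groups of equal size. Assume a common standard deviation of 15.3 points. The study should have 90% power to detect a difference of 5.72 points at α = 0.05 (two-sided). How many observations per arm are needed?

For two equal groups, n per group = 2·((z_{α/2} + z_β)·σ/δ)².
z_{α/2} = 1.960; z_β = 1.282 (power 90%).
n = 2 × (3.242 × 15.3 / 5.72)² = 2 × 75.20 = 150.40
Round up: n = 151 per group.

151 per group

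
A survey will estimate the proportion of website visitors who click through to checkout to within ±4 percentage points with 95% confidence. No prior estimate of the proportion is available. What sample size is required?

For a proportion with margin E = 0.04 at 95% confidence, z = 1.960.
With no prior estimate, use p = 0.5, which maximizes p(1−p) at 0.25.
n = 0.25 × (z/E)² = 0.25 × (1.960/0.04)² = 600.25
Round up: n = 601.

n = 601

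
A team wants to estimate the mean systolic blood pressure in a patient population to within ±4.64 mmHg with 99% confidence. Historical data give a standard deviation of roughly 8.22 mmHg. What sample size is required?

For a mean, the margin of error is E = z·σ/√n, so n = (zσ/E)².
At 99% confidence, z = 2.576.
n = (2.576 × 8.22 / 4.64)² = 20.83
Round up: n = 21.

n = 21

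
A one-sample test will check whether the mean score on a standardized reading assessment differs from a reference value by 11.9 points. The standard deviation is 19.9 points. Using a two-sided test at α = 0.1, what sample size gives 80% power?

18

For a one-sample z-test, n = ((z_{α/2} + z_β)·σ/δ)².
z_{α/2} = 1.645 (two-sided α = 0.1); z_β = 0.842 (power 80% → β = 0.2).
n = (2.487 × 19.9 / 11.9)² = 17.30
Round up: n = 18.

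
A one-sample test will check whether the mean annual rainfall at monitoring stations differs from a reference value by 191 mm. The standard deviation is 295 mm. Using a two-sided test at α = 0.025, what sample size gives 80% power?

23

For a one-sample z-test, n = ((z_{α/2} + z_β)·σ/δ)².
z_{α/2} = 2.241 (two-sided α = 0.025); z_β = 0.842 (power 80% → β = 0.2).
n = (3.083 × 295 / 191)² = 22.67
Round up: n = 23.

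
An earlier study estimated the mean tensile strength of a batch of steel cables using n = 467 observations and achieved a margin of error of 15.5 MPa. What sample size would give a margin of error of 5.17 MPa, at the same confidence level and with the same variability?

Margin of error scales as 1/√n, so n₂ = n₁·(E₁/E₂)².
n₂ = 467 × (15.5/5.17)² = 467 × 8.988 = 4197.40
Round up: n₂ = 4198.

4198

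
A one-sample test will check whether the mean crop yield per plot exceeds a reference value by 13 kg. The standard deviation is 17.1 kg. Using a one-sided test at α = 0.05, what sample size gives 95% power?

For a one-sample z-test, n = ((z_α + z_β)·σ/δ)².
z_α = 1.645 (one-sided α = 0.05); z_β = 1.645 (power 95% → β = 0.05).
n = (3.290 × 17.1 / 13)² = 18.73
Round up: n = 19.

n = 19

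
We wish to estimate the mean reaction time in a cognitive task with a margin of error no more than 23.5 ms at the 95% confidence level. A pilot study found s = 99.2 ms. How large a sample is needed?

69

For a mean, the margin of error is E = z·σ/√n, so n = (zσ/E)².
At 95% confidence, z = 1.960.
n = (1.960 × 99.2 / 23.5)² = 68.45
Round up: n = 69.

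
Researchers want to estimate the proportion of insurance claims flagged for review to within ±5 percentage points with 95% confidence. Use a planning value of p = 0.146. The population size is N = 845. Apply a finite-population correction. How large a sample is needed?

For a proportion with margin E = 0.05 at 95% confidence, z = 1.960.
n = p̂(1−p̂)(z/E)² = 0.146 × 0.854 × (1.960/0.05)² = 191.59 — call this n₀.
Finite-population correction with N = 845: n = n₀ / (1 + (n₀−1)/N) = 191.59 / 1.226 = 156.27
Round up: n = 157.

157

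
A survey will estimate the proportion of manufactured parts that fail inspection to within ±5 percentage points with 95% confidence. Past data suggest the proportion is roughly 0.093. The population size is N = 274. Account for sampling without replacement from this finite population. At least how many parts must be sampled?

89

For a proportion with margin E = 0.05 at 95% confidence, z = 1.960.
n = p̂(1−p̂)(z/E)² = 0.093 × 0.907 × (1.960/0.05)² = 129.62 — call this n₀.
Finite-population correction with N = 274: n = n₀ / (1 + (n₀−1)/N) = 129.62 / 1.469 = 88.24
Round up: n = 89.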